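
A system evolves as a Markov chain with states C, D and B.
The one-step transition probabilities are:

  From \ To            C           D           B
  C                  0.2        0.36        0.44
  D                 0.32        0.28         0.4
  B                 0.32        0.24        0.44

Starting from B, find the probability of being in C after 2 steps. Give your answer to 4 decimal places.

0.2816

Sum over the intermediate state after 1 step:
P = P(B→C)·P(C→C) + P(B→D)·P(D→C) + P(B→B)·P(B→C)
  = 0.32×0.2 + 0.24×0.32 + 0.44×0.32
  = 0.0640 + 0.0768 + 0.1408 = 0.2816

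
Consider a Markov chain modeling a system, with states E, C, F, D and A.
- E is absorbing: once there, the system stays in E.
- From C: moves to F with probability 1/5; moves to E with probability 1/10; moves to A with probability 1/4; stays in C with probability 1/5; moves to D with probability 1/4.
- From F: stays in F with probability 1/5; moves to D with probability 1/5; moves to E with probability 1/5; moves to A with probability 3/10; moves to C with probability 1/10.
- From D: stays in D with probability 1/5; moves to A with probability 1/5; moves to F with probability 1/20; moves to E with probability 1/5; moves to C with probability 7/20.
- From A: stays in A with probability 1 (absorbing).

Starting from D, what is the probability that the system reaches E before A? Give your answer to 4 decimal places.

Let h(s) be the probability of absorption at E starting from transient state s. Then h(E) = 1 and h(A) = 0. By first-step analysis:
h(C) = 0.1·1 + 0.2·h(C) + 0.2·h(F) + 0.25·h(D) + 0.25·0
h(F) = 0.2·1 + 0.1·h(C) + 0.2·h(F) + 0.2·h(D) + 0.3·0
h(D) = 0.2·1 + 0.35·h(C) + 0.05·h(F) + 0.2·h(D) + 0.2·0
Solving: h(C) = 0.3613, h(F) = 0.4035, h(D) = 0.4333.
Starting from D, the probability is 0.4333.

0.4333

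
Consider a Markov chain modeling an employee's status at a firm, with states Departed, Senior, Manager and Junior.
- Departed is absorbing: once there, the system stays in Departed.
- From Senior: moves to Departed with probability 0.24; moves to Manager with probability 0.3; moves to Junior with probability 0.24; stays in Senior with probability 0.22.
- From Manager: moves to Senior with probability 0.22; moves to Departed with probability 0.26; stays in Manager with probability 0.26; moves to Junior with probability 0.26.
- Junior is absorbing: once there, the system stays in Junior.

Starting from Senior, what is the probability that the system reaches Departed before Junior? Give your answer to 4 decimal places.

0.5000

Let h(s) be the probability of absorption at Departed starting from transient state s. Then h(Departed) = 1 and h(Junior) = 0. By first-step analysis:
h(Senior) = 0.24·1 + 0.22·h(Senior) + 0.3·h(Manager) + 0.24·0
h(Manager) = 0.26·1 + 0.22·h(Senior) + 0.26·h(Manager) + 0.26·0
Solving: h(Senior) = 0.5000, h(Manager) = 0.5000.
Starting from Senior, the probability is 0.5000.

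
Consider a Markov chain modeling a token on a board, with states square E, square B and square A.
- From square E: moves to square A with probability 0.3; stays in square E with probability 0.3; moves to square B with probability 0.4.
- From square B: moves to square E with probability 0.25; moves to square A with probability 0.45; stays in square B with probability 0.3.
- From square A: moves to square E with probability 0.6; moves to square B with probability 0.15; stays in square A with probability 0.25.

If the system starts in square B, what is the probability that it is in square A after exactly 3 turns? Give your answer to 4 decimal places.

0.3225

Propagate the distribution vector 3 turns from square B.
After 0 turns: (0.0000, 1.0000, 0.0000)
After 1 turn: (0.2500, 0.3000, 0.4500)
After 2 turns: (0.4200, 0.2575, 0.3225)
After 3 turns: (0.3839, 0.2936, 0.3225)
P(in square A after 3 turns) = 0.3225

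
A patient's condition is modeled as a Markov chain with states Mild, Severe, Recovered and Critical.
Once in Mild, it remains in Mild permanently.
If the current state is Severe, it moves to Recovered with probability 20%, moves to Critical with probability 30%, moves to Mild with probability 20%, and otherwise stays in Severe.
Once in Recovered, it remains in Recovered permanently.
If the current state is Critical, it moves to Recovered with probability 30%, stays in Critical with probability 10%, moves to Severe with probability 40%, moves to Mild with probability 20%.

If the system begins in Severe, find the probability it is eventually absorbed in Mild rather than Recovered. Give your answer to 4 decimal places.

Let h(s) be the probability of absorption at Mild starting from transient state s. Then h(Mild) = 1 and h(Recovered) = 0. By first-step analysis:
h(Severe) = 0.2·1 + 0.3·h(Severe) + 0.2·0 + 0.3·h(Critical)
h(Critical) = 0.2·1 + 0.4·h(Severe) + 0.3·0 + 0.1·h(Critical)
Solving: h(Severe) = 0.4706, h(Critical) = 0.4314.
Starting from Severe, the probability is 0.4706.

0.4706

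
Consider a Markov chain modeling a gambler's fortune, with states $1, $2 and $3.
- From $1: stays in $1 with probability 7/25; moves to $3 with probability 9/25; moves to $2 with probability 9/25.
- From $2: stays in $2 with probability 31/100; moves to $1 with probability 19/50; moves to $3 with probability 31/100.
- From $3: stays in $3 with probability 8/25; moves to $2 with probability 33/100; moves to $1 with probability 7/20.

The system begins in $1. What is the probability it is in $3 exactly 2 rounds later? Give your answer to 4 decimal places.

0.3276

Sum over the intermediate state after 1 round:
P = P($1→$1)·P($1→$3) + P($1→$2)·P($2→$3) + P($1→$3)·P($3→$3)
  = 0.28×0.36 + 0.36×0.31 + 0.36×0.32
  = 0.1008 + 0.1116 + 0.1152 = 0.3276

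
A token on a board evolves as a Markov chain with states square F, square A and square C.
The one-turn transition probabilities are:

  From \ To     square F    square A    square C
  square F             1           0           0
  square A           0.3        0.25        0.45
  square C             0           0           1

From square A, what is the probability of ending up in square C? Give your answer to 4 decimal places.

0.6000

Let h(s) be the probability of absorption at square C starting from transient state s. Then h(square C) = 1 and h(square F) = 0. By first-step analysis:
h(square A) = 0.3·0 + 0.25·h(square A) + 0.45·1
Solving: h(square A) = 0.6000.
Starting from square A, the probability is 0.6000.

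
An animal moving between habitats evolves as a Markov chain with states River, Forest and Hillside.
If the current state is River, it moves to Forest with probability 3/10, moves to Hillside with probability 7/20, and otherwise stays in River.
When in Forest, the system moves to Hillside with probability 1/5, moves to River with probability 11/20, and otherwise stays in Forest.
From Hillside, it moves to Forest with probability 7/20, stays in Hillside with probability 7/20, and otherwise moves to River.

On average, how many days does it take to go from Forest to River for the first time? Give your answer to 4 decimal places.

Let t(s) be the expected number of days to first reach River from state s, with t(River) = 0. Conditioning on the first day:
t(Forest) = 1 + 0.25·t(Forest) + 0.2·t(Hillside)
t(Hillside) = 1 + 0.35·t(Forest) + 0.35·t(Hillside)
Solving: t(Forest) = 2.0359, t(Hillside) = 2.6347.
Expected days from Forest to River: 2.0359.

2.0359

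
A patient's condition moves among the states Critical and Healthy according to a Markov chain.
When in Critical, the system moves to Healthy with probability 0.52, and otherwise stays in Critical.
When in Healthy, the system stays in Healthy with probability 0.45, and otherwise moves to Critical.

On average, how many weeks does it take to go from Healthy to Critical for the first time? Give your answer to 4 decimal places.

1.8182

Let t(s) be the expected number of weeks to first reach Critical from state s, with t(Critical) = 0. Conditioning on the first week:
t(Healthy) = 1 + 0.45·t(Healthy)
Solving: t(Healthy) = 1.8182.
Expected weeks from Healthy to Critical: 1.8182.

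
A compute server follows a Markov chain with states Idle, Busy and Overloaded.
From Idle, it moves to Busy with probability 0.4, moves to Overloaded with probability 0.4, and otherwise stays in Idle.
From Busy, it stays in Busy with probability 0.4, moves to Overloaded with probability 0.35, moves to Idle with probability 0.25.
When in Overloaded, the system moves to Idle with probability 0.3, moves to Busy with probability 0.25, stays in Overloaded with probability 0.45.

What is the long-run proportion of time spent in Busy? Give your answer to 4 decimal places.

0.3395

Let the stationary distribution be π with π = πP and π_1 + π_2 + π_3 = 1.
π_1 = 0.2·π_1 + 0.25·π_2 + 0.3·π_3
π_2 = 0.4·π_1 + 0.4·π_2 + 0.25·π_3
Solving with the normalization constraint gives π = (0.2573, 0.3395, 0.4032).
So the stationary probability of Busy is 0.3395.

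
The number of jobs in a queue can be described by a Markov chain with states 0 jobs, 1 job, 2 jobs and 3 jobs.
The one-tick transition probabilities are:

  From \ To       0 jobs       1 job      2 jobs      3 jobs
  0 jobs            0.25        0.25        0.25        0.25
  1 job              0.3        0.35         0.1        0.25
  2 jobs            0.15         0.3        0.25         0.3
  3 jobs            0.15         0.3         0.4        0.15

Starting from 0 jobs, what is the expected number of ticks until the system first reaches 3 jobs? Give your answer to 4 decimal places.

Let t(s) be the expected number of ticks to first reach 3 jobs from state s, with t(3 jobs) = 0. Conditioning on the first tick:
t(0 jobs) = 1 + 0.25·t(0 jobs) + 0.25·t(1 job) + 0.25·t(2 jobs)
t(1 job) = 1 + 0.3·t(0 jobs) + 0.35·t(1 job) + 0.1·t(2 jobs)
t(2 jobs) = 1 + 0.15·t(0 jobs) + 0.3·t(1 job) + 0.25·t(2 jobs)
Solving: t(0 jobs) = 3.8413, t(1 job) = 3.8730, t(2 jobs) = 3.6508.
Expected ticks from 0 jobs to 3 jobs: 3.8413.

3.8413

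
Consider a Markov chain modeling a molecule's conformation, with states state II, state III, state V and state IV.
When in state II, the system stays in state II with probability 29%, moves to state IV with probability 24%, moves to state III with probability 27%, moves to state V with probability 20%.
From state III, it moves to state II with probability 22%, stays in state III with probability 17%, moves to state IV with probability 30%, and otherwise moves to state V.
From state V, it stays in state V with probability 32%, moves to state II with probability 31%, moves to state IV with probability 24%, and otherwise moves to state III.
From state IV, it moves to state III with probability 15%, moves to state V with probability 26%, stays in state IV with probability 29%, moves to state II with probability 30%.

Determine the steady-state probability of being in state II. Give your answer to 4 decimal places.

Let the stationary distribution be π with π = πP and π_1 + π_2 + π_3 + π_4 = 1.
π_1 = 0.29·π_1 + 0.22·π_2 + 0.31·π_3 + 0.3·π_4
π_2 = 0.27·π_1 + 0.17·π_2 + 0.13·π_3 + 0.15·π_4
π_3 = 0.2·π_1 + 0.31·π_2 + 0.32·π_3 + 0.26·π_4
Solving with the normalization constraint gives π = (0.2852, 0.1825, 0.2681, 0.2642).
So the stationary probability of state II is 0.2852.

0.2852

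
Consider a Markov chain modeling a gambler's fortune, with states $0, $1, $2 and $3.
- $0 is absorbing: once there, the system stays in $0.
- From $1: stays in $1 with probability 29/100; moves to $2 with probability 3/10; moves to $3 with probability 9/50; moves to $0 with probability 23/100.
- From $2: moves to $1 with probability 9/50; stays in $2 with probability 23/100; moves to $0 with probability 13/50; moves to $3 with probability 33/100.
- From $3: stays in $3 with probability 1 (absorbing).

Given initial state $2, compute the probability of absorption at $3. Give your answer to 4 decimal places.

Let h(s) be the probability of absorption at $3 starting from transient state s. Then h($3) = 1 and h($0) = 0. By first-step analysis:
h($1) = 0.23·0 + 0.29·h($1) + 0.3·h($2) + 0.18·1
h($2) = 0.26·0 + 0.18·h($1) + 0.23·h($2) + 0.33·1
Solving: h($1) = 0.4822, h($2) = 0.5413.
Starting from $2, the probability is 0.5413.

0.5413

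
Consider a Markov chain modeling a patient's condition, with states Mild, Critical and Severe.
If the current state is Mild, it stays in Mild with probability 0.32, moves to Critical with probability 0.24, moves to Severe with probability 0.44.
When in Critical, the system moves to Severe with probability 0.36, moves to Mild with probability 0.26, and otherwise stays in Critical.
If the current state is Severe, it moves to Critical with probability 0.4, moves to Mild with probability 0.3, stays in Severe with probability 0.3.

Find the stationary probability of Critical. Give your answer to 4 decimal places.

0.3464

Let the stationary distribution be π with π = πP and π_1 + π_2 + π_3 = 1.
π_1 = 0.32·π_1 + 0.26·π_2 + 0.3·π_3
π_2 = 0.24·π_1 + 0.38·π_2 + 0.4·π_3
Solving with the normalization constraint gives π = (0.2920, 0.3464, 0.3617).
So the stationary probability of Critical is 0.3464.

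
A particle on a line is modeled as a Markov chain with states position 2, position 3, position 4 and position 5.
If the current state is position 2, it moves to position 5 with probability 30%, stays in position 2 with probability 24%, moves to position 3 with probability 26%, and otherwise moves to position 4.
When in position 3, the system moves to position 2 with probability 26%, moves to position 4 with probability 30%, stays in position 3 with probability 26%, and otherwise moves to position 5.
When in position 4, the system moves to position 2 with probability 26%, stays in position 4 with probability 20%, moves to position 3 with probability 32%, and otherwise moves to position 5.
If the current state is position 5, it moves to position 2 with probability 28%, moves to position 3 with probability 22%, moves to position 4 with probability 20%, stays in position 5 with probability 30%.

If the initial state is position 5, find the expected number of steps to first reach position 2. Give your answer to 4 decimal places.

Let t(s) be the expected number of steps to first reach position 2 from state s, with t(position 2) = 0. Conditioning on the first step:
t(position 3) = 1 + 0.26·t(position 3) + 0.3·t(position 4) + 0.18·t(position 5)
t(position 4) = 1 + 0.32·t(position 3) + 0.2·t(position 4) + 0.22·t(position 5)
t(position 5) = 1 + 0.22·t(position 3) + 0.2·t(position 4) + 0.3·t(position 5)
Solving: t(position 3) = 3.7833, t(position 4) = 3.7802, t(position 5) = 3.6976.
Expected steps from position 5 to position 2: 3.6976.

3.6976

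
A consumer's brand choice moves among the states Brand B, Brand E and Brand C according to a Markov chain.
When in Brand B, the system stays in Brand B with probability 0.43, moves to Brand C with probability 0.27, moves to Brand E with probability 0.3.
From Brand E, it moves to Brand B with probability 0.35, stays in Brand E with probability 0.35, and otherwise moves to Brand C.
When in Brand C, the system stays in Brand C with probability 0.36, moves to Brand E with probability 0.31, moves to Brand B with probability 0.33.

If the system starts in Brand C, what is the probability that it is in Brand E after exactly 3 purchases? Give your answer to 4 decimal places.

Propagate the distribution vector 3 purchases from Brand C.
After 0 purchases: (0.0000, 0.0000, 1.0000)
After 1 purchase: (0.3300, 0.3100, 0.3600)
After 2 purchases: (0.3692, 0.3191, 0.3117)
After 3 purchases: (0.3733, 0.3191, 0.3076)
P(in Brand E after 3 purchases) = 0.3191

0.3191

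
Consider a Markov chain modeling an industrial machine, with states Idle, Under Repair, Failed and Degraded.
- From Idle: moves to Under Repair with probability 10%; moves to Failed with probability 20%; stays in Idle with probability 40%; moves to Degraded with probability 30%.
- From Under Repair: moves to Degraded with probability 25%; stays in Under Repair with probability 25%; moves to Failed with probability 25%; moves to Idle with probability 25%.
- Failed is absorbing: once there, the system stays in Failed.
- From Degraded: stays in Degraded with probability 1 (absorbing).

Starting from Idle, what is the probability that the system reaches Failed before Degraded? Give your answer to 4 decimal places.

Let h(s) be the probability of absorption at Failed starting from transient state s. Then h(Failed) = 1 and h(Degraded) = 0. By first-step analysis:
h(Idle) = 0.4·h(Idle) + 0.1·h(Under Repair) + 0.2·1 + 0.3·0
h(Under Repair) = 0.25·h(Idle) + 0.25·h(Under Repair) + 0.25·1 + 0.25·0
Solving: h(Idle) = 0.4118, h(Under Repair) = 0.4706.
Starting from Idle, the probability is 0.4118.

0.4118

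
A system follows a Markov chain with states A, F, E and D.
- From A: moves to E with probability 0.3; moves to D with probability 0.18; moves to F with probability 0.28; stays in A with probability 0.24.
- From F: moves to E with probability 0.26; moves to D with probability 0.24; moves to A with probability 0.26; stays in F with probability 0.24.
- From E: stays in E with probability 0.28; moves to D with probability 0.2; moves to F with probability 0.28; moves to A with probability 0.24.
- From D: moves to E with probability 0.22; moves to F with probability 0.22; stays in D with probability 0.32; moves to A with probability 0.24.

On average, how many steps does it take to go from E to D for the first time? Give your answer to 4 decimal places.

4.8576

Let t(s) be the expected number of steps to first reach D from state s, with t(D) = 0. Conditioning on the first step:
t(A) = 1 + 0.24·t(A) + 0.28·t(F) + 0.3·t(E)
t(F) = 1 + 0.26·t(A) + 0.24·t(F) + 0.26·t(E)
t(E) = 1 + 0.24·t(A) + 0.28·t(F) + 0.28·t(E)
Solving: t(A) = 4.9548, t(F) = 4.6727, t(E) = 4.8576.
Expected steps from E to D: 4.8576.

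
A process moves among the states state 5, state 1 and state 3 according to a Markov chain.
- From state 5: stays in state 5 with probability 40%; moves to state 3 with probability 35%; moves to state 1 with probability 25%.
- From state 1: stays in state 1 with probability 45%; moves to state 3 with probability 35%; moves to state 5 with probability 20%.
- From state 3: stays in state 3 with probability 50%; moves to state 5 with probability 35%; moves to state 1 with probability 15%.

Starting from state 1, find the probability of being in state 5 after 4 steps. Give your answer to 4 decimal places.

Propagate the distribution vector 4 steps from state 1.
After 0 steps: (0.0000, 1.0000, 0.0000)
After 1 step: (0.2000, 0.4500, 0.3500)
After 2 steps: (0.2925, 0.3050, 0.4025)
After 3 steps: (0.3189, 0.2708, 0.4104)
After 4 steps: (0.3253, 0.2631, 0.4116)
P(in state 5 after 4 steps) = 0.3253

0.3253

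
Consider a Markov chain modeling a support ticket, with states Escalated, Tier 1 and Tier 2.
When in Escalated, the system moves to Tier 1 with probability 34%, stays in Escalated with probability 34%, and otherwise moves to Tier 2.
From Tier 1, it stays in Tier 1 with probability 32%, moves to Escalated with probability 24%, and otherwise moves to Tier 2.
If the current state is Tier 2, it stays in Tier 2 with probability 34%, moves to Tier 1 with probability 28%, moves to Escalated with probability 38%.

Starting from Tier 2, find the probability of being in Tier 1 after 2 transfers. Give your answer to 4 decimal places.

Sum over the intermediate state after 1 transfer:
P = P(Tier 2→Escalated)·P(Escalated→Tier 1) + P(Tier 2→Tier 1)·P(Tier 1→Tier 1) + P(Tier 2→Tier 2)·P(Tier 2→Tier 1)
  = 0.38×0.34 + 0.28×0.32 + 0.34×0.28
  = 0.1292 + 0.0896 + 0.0952 = 0.3140

0.3140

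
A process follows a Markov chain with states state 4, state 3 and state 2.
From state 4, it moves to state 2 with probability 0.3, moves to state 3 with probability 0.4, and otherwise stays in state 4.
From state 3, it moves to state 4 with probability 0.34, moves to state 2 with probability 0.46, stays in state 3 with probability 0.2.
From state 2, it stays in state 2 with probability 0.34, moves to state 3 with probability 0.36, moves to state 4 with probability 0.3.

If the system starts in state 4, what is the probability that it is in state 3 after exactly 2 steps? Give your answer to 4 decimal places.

Sum over the intermediate state after 1 step:
P = P(state 4→state 4)·P(state 4→state 3) + P(state 4→state 3)·P(state 3→state 3) + P(state 4→state 2)·P(state 2→state 3)
  = 0.3×0.4 + 0.4×0.2 + 0.3×0.36
  = 0.1200 + 0.0800 + 0.1080 = 0.3080

0.3080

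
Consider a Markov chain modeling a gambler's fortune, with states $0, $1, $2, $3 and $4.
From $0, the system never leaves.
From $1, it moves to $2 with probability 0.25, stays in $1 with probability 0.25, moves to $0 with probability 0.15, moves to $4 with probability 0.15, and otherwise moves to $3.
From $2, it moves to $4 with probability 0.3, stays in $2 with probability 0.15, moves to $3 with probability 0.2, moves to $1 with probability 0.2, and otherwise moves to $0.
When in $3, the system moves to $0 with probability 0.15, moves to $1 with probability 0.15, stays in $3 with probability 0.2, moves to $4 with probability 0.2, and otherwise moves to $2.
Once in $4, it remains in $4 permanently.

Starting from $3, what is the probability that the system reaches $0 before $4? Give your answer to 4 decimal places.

Let h(s) be the probability of absorption at $0 starting from transient state s. Then h($0) = 1 and h($4) = 0. By first-step analysis:
h($1) = 0.15·1 + 0.25·h($1) + 0.25·h($2) + 0.2·h($3) + 0.15·0
h($2) = 0.15·1 + 0.2·h($1) + 0.15·h($2) + 0.2·h($3) + 0.3·0
h($3) = 0.15·1 + 0.15·h($1) + 0.3·h($2) + 0.2·h($3) + 0.2·0
Solving: h($1) = 0.4342, h($2) = 0.3750, h($3) = 0.4095.
Starting from $3, the probability is 0.4095.

0.4095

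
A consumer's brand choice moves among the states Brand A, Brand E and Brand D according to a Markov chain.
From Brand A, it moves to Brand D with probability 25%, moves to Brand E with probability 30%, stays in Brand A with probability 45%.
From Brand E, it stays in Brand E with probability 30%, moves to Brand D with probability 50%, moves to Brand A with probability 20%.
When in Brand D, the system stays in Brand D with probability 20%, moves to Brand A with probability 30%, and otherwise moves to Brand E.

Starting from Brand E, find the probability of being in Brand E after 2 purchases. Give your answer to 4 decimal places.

0.4000

Sum over the intermediate state after 1 purchase:
P = P(Brand E→Brand A)·P(Brand A→Brand E) + P(Brand E→Brand E)·P(Brand E→Brand E) + P(Brand E→Brand D)·P(Brand D→Brand E)
  = 0.2×0.3 + 0.3×0.3 + 0.5×0.5
  = 0.0600 + 0.0900 + 0.2500 = 0.4000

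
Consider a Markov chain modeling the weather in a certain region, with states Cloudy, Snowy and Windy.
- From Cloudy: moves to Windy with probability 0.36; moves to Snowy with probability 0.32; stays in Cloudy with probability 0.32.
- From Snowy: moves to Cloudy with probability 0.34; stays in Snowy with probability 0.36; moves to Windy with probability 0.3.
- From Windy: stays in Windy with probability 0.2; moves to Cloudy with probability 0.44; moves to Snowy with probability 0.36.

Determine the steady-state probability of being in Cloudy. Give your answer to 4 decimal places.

Let the stationary distribution be π with π = πP and π_1 + π_2 + π_3 = 1.
π_1 = 0.32·π_1 + 0.34·π_2 + 0.44·π_3
π_2 = 0.32·π_1 + 0.36·π_2 + 0.36·π_3
Solving with the normalization constraint gives π = (0.3620, 0.3455, 0.2925).
So the stationary probability of Cloudy is 0.3620.

0.3620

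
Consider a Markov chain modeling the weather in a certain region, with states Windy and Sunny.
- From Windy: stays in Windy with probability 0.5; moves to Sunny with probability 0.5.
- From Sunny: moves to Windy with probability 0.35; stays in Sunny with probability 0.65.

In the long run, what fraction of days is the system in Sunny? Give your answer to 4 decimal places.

0.5882

Let the stationary distribution be π with π = πP and π_1 + π_2 = 1.
π_1 = 0.5·π_1 + 0.35·π_2
Solving with the normalization constraint gives π = (0.4118, 0.5882).
So the stationary probability of Sunny is 0.5882.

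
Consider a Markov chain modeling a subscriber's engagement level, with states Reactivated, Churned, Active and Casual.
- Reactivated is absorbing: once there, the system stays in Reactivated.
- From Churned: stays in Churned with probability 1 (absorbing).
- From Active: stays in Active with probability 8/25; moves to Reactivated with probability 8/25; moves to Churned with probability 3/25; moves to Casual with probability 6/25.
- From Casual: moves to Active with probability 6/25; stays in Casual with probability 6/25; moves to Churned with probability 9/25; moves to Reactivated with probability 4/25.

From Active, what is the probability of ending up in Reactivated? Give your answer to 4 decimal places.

0.6132

Let h(s) be the probability of absorption at Reactivated starting from transient state s. Then h(Reactivated) = 1 and h(Churned) = 0. By first-step analysis:
h(Active) = 0.32·1 + 0.12·0 + 0.32·h(Active) + 0.24·h(Casual)
h(Casual) = 0.16·1 + 0.36·0 + 0.24·h(Active) + 0.24·h(Casual)
Solving: h(Active) = 0.6132, h(Casual) = 0.4042.
Starting from Active, the probability is 0.6132.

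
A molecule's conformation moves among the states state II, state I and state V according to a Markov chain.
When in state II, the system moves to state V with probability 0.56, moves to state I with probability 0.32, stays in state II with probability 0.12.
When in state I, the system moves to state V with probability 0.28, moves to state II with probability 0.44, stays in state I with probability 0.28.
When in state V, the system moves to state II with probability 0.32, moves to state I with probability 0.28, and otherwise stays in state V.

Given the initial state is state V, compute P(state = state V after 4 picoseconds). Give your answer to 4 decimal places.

Propagate the distribution vector 4 picoseconds from state V.
After 0 picoseconds: (0.0000, 0.0000, 1.0000)
After 1 picosecond: (0.3200, 0.2800, 0.4000)
After 2 picoseconds: (0.2896, 0.2928, 0.4176)
After 3 picoseconds: (0.2972, 0.2916, 0.4112)
After 4 picoseconds: (0.2955, 0.2919, 0.4126)
P(in state V after 4 picoseconds) = 0.4126

0.4126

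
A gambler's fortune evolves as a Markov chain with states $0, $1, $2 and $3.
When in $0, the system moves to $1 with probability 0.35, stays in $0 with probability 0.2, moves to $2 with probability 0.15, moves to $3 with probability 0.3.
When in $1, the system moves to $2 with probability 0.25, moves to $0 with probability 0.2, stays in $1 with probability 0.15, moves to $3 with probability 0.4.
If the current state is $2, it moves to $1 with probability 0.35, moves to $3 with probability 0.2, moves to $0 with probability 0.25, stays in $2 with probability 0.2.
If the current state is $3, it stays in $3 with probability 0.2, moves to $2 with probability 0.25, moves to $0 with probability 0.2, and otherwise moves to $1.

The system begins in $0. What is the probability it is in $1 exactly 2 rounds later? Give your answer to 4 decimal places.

Propagate the distribution vector 2 rounds from $0.
After 0 rounds: (1.0000, 0.0000, 0.0000, 0.0000)
After 1 round: (0.2000, 0.3500, 0.1500, 0.3000)
After 2 rounds: (0.2075, 0.2800, 0.2225, 0.2900)
P(in $1 after 2 rounds) = 0.2800

0.2800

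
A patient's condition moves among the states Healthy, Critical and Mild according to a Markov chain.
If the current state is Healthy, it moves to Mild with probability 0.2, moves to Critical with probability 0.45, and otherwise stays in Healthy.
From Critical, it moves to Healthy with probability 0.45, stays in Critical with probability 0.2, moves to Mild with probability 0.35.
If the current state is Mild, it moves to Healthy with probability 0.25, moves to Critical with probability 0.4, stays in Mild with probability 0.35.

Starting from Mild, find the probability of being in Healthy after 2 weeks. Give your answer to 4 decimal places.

0.3550

Sum over the intermediate state after 1 week:
P = P(Mild→Healthy)·P(Healthy→Healthy) + P(Mild→Critical)·P(Critical→Healthy) + P(Mild→Mild)·P(Mild→Healthy)
  = 0.25×0.35 + 0.4×0.45 + 0.35×0.25
  = 0.0875 + 0.1800 + 0.0875 = 0.3550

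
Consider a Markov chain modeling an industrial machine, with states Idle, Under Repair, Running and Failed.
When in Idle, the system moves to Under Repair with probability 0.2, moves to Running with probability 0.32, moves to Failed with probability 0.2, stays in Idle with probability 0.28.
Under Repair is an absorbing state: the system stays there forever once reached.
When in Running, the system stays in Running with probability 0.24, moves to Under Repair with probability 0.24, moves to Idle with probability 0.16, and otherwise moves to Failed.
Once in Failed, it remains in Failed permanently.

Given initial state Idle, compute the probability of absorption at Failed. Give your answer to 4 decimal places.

Let h(s) be the probability of absorption at Failed starting from transient state s. Then h(Failed) = 1 and h(Under Repair) = 0. By first-step analysis:
h(Idle) = 0.28·h(Idle) + 0.2·0 + 0.32·h(Running) + 0.2·1
h(Running) = 0.16·h(Idle) + 0.24·0 + 0.24·h(Running) + 0.36·1
Solving: h(Idle) = 0.5387, h(Running) = 0.5871.
Starting from Idle, the probability is 0.5387.

0.5387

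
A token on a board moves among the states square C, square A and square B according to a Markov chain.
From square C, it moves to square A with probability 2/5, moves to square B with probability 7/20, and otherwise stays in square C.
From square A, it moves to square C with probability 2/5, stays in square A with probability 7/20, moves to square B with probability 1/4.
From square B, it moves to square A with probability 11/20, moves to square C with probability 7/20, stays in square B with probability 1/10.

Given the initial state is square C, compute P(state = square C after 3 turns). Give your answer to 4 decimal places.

0.3371

Propagate the distribution vector 3 turns from square C.
After 0 turns: (1.0000, 0.0000, 0.0000)
After 1 turn: (0.2500, 0.4000, 0.3500)
After 2 turns: (0.3450, 0.4325, 0.2225)
After 3 turns: (0.3371, 0.4118, 0.2511)
P(in square C after 3 turns) = 0.3371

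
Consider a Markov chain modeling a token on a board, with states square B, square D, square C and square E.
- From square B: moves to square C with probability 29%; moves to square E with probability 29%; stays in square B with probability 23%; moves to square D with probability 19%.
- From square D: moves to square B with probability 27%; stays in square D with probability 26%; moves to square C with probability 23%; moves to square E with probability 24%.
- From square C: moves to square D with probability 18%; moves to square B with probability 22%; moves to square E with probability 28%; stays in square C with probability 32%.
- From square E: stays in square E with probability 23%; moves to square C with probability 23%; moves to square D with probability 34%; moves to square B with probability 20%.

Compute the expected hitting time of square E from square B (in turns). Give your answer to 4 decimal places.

3.6091

Let t(s) be the expected number of turns to first reach square E from state s, with t(square E) = 0. Conditioning on the first turn:
t(square B) = 1 + 0.23·t(square B) + 0.19·t(square D) + 0.29·t(square C)
t(square D) = 1 + 0.27·t(square B) + 0.26·t(square D) + 0.23·t(square C)
t(square C) = 1 + 0.22·t(square B) + 0.18·t(square D) + 0.32·t(square C)
Solving: t(square B) = 3.6091, t(square D) = 3.8009, t(square C) = 3.6444.
Expected turns from square B to square E: 3.6091.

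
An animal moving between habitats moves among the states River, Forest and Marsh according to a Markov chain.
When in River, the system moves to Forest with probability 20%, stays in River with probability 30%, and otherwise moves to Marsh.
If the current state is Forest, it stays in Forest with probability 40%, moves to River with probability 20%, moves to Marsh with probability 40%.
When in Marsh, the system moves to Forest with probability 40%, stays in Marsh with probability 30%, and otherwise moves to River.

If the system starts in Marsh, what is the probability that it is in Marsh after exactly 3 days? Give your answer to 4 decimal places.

0.3860

Propagate the distribution vector 3 days from Marsh.
After 0 days: (0.0000, 0.0000, 1.0000)
After 1 day: (0.3000, 0.4000, 0.3000)
After 2 days: (0.2600, 0.3400, 0.4000)
After 3 days: (0.2660, 0.3480, 0.3860)
P(in Marsh after 3 days) = 0.3860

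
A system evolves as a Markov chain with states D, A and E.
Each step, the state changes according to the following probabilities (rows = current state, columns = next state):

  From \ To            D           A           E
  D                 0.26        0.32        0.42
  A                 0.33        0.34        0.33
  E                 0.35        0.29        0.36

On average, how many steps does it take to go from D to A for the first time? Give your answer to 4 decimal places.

3.2456

Let t(s) be the expected number of steps to first reach A from state s, with t(A) = 0. Conditioning on the first step:
t(D) = 1 + 0.26·t(D) + 0.42·t(E)
t(E) = 1 + 0.35·t(D) + 0.36·t(E)
Solving: t(D) = 3.2456, t(E) = 3.3374.
Expected steps from D to A: 3.2456.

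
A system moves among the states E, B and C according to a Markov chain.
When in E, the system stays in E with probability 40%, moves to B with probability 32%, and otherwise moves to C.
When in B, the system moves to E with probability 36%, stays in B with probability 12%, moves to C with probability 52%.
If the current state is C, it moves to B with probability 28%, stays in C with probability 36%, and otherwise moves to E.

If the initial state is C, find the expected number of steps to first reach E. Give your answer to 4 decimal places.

2.7778

Let t(s) be the expected number of steps to first reach E from state s, with t(E) = 0. Conditioning on the first step:
t(B) = 1 + 0.12·t(B) + 0.52·t(C)
t(C) = 1 + 0.28·t(B) + 0.36·t(C)
Solving: t(B) = 2.7778, t(C) = 2.7778.
Expected steps from C to E: 2.7778.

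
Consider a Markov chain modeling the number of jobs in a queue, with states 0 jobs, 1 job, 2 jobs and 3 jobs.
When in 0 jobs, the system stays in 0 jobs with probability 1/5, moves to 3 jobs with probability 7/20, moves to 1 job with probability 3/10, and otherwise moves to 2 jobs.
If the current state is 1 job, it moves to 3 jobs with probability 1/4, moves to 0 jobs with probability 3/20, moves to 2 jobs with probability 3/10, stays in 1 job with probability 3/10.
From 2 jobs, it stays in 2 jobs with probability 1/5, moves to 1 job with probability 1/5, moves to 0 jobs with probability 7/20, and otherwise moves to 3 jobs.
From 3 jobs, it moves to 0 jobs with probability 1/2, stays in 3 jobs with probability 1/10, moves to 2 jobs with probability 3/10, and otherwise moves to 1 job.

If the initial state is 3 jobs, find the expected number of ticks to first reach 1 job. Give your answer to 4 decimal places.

Let t(s) be the expected number of ticks to first reach 1 job from state s, with t(1 job) = 0. Conditioning on the first tick:
t(0 jobs) = 1 + 0.2·t(0 jobs) + 0.15·t(2 jobs) + 0.35·t(3 jobs)
t(2 jobs) = 1 + 0.35·t(0 jobs) + 0.2·t(2 jobs) + 0.25·t(3 jobs)
t(3 jobs) = 1 + 0.5·t(0 jobs) + 0.3·t(2 jobs) + 0.1·t(3 jobs)
Solving: t(0 jobs) = 4.4007, t(2 jobs) = 4.7850, t(3 jobs) = 5.1510.
Expected ticks from 3 jobs to 1 job: 5.1510.

5.1510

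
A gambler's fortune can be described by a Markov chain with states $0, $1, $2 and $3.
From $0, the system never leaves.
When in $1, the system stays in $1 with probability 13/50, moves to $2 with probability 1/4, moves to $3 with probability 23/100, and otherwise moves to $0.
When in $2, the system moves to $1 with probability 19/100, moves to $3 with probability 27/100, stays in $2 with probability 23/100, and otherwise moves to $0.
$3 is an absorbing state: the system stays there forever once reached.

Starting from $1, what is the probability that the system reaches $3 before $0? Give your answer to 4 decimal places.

Let h(s) be the probability of absorption at $3 starting from transient state s. Then h($3) = 1 and h($0) = 0. By first-step analysis:
h($1) = 0.26·0 + 0.26·h($1) + 0.25·h($2) + 0.23·1
h($2) = 0.31·0 + 0.19·h($1) + 0.23·h($2) + 0.27·1
Solving: h($1) = 0.4683, h($2) = 0.4662.
Starting from $1, the probability is 0.4683.

0.4683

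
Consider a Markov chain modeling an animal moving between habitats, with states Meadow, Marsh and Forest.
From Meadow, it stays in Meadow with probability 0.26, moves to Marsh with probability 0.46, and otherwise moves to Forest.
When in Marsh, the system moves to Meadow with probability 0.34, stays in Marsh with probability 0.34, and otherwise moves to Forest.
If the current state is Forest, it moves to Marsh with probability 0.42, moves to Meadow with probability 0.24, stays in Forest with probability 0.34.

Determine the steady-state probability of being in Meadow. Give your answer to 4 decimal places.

Let the stationary distribution be π with π = πP and π_1 + π_2 + π_3 = 1.
π_1 = 0.26·π_1 + 0.34·π_2 + 0.24·π_3
π_2 = 0.46·π_1 + 0.34·π_2 + 0.42·π_3
Solving with the normalization constraint gives π = (0.2857, 0.3995, 0.3149).
So the stationary probability of Meadow is 0.2857.

0.2857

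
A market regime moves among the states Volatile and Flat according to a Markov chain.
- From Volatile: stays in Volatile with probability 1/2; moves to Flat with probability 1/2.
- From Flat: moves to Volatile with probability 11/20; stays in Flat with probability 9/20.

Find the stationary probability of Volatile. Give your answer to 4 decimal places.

0.5238

Let the stationary distribution be π with π = πP and π_1 + π_2 = 1.
π_1 = 0.5·π_1 + 0.55·π_2
Solving with the normalization constraint gives π = (0.5238, 0.4762).
So the stationary probability of Volatile is 0.5238.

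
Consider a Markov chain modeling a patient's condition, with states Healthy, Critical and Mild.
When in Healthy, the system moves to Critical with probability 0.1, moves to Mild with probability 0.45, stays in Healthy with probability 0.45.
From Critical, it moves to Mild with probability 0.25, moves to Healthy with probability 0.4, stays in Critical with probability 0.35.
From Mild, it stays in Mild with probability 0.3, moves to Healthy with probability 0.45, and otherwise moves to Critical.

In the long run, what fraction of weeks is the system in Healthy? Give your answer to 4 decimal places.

0.4398

Let the stationary distribution be π with π = πP and π_1 + π_2 + π_3 = 1.
π_1 = 0.45·π_1 + 0.4·π_2 + 0.45·π_3
π_2 = 0.1·π_1 + 0.35·π_2 + 0.25·π_3
Solving with the normalization constraint gives π = (0.4398, 0.2045, 0.3557).
So the stationary probability of Healthy is 0.4398.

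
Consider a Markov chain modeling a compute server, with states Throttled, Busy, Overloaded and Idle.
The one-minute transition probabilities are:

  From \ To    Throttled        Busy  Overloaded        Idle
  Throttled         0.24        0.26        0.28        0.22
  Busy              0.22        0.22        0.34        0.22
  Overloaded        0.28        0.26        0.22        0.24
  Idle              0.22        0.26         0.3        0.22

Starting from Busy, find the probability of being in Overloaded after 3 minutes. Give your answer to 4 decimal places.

0.2830

Propagate the distribution vector 3 minutes from Busy.
After 0 minutes: (0.0000, 1.0000, 0.0000, 0.0000)
After 1 minute: (0.2200, 0.2200, 0.3400, 0.2200)
After 2 minutes: (0.2448, 0.2512, 0.2772, 0.2268)
After 3 minutes: (0.2415, 0.2500, 0.2830, 0.2255)
P(in Overloaded after 3 minutes) = 0.2830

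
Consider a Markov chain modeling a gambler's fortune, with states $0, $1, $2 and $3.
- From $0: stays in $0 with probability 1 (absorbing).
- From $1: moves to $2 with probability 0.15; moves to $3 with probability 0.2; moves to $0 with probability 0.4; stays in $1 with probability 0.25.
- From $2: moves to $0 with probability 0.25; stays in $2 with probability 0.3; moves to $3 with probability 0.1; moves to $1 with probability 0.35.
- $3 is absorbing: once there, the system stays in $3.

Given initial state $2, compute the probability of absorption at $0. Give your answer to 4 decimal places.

Let h(s) be the probability of absorption at $0 starting from transient state s. Then h($0) = 1 and h($3) = 0. By first-step analysis:
h($1) = 0.4·1 + 0.25·h($1) + 0.15·h($2) + 0.2·0
h($2) = 0.25·1 + 0.35·h($1) + 0.3·h($2) + 0.1·0
Solving: h($1) = 0.6720, h($2) = 0.6931.
Starting from $2, the probability is 0.6931.

0.6931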